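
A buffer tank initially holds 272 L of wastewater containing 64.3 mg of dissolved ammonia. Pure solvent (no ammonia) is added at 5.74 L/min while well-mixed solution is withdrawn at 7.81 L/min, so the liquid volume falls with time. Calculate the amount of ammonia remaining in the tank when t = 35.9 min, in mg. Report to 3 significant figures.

19.3 mg

Let m(t) be the amount of ammonia. Volume: V(t) = V₀ + (Q_in − Q_out) t = 272 − 2.0700 t; V(35.9) = 197.69 L.
Solute balance: dm/dt = 0 − Q_out C = −Q_out m/V(t).
dm/m = −Q_out dt/(V₀ − 2.0700 t); integrating gives ln(m/m₀) = −(Q_out/(Q_in−Q_out)) ln(V/V₀).
m = m₀ (V₀/V)^(Q_out/(Q_in−Q_out)) = 64.3 × (272/197.69)^(-3.7729) = 19.289 mg.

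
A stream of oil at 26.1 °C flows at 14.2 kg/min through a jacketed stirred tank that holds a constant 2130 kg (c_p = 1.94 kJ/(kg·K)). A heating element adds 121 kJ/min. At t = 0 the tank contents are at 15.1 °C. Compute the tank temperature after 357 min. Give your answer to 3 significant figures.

Heat balance on the well-mixed liquid: M c_p dT/dt = ṁ c_p (T_in − T) + 121.
Rearrange: dT/dt = (T_ss − T)/τ with τ = M/ṁ = 150.00 min and T_ss = T_in + Q̇/(ṁ c_p) = 30.492 °C.
This is linear first-order; T(t) = T_ss + (T₀ − T_ss) e^(−t/τ).
T(357) = 30.492 + (-15.392)·e^(−357/150.00) = 30.492 + (-15.392)·0.092551 = 29.068 °C.

29.1 °C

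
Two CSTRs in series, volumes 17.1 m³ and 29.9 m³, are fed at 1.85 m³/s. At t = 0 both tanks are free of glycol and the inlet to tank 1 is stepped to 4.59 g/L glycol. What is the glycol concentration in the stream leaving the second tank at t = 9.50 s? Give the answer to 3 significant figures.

Each tank obeys Vᵢ dCᵢ/dt = Q(Cᵢ₋₁ − Cᵢ), so τᵢ = Vᵢ/Q.
τ₁ = 17.1/1.85 = 9.2432 s; τ₂ = 29.9/1.85 = 16.162 s.
Solving the cascade with C₁(0)=C₂(0)=0 gives C₂(t) = C_in[1 − (τ₁ e^(−t/τ₁) − τ₂ e^(−t/τ₂))/(τ₁ − τ₂)].
At t = 9.50: e^(−t/τ₁) = 0.35780, e^(−t/τ₂) = 0.55555.
C₂ = 4.59·[1 − (9.2432·0.35780 − 16.162·0.55555)/(-6.9189)] = 4.59·0.18026 = 0.82742 g/L.

0.827 g/L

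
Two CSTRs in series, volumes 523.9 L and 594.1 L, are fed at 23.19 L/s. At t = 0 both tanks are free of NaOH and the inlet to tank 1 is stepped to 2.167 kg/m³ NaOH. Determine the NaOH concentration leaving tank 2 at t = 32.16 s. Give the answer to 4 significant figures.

Each tank obeys Vᵢ dCᵢ/dt = Q(Cᵢ₋₁ − Cᵢ), so τᵢ = Vᵢ/Q.
τ₁ = 523.9/23.19 = 22.5916 s; τ₂ = 594.1/23.19 = 25.6188 s.
Tank 1: C₁ = C_in(1 − e^(−t/τ₁)). Tank 2 (τ₁ ≠ τ₂): C₂ = C_in[1 − (τ₁ e^(−t/τ₁) − τ₂ e^(−t/τ₂))/(τ₁ − τ₂)].
At t = 32.16: e^(−t/τ₁) = 0.240861, e^(−t/τ₂) = 0.284982.
C₂ = 2.167·[1 − (22.5916·0.240861 − 25.6188·0.284982)/(-3.02717)] = 2.167·0.385741 = 0.835900 kg/m³.

0.8359 kg/m³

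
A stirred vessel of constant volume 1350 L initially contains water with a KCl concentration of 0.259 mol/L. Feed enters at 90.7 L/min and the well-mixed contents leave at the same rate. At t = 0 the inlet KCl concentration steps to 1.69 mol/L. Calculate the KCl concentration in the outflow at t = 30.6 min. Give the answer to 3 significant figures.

Transient balance on the dissolved component: V dC/dt = Q(C_in − C).
Time constant τ = V/Q = 1350/90.7 = 14.884 min.
Integrating: C(t) = C_in + (C₀ − C_in) e^(−t/τ).
C(30.6) = 1.69 + (0.259 − 1.69)·e^(−30.6/14.884) = 1.69 + (-1.4310)·0.12798 = 1.5069 mol/L.

1.51 mol/L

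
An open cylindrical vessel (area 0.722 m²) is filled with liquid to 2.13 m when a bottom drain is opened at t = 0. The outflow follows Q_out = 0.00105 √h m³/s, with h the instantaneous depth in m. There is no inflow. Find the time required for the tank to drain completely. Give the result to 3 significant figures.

2010 s

A dh/dt = −Q_out = −0.00105 √h.
∫ h^(−1/2) dh = −(0.00105/A) ∫ dt, giving 2√h = 2√h₀ − (0.00105/A) t.
Set h = 0: 2√h₀ = (0.00105/A) t_empty ⇒ t_empty = 2A√h₀/0.00105.
t_empty = 2·0.722·√2.13/0.00105 = 1.4440·1.4595/0.00105 = 2007.1 s.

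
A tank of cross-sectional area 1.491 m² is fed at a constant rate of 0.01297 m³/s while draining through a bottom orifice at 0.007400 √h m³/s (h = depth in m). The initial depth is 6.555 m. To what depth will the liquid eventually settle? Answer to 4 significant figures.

Level balance: A dh/dt = 0.01297 − 0.007400 √h. Setting dh/dt = 0:
Q_in = 0.007400 √h_ss ⇒ √h_ss = 0.01297/0.007400 = 1.75270.
h_ss = 1.75270² = 3.07197 m. (Since h₀ = 6.555 m > h_ss, the level will fall toward this value.)

3.072 m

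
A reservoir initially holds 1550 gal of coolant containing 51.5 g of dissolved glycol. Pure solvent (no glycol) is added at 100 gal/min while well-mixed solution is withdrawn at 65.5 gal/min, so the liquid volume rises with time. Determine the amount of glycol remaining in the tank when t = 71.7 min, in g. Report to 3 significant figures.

Total volume: dV/dt = Q_in − Q_out = 34.500 gal/min, so V(t) = 1550 + 34.500 t and V(71.7) = 4023.7 gal.
Species balance (pure solvent in): dm/dt = −Q_out · m/V(t).
dm/m = −Q_out dt/(V₀ + 34.500 t); integrating gives ln(m/m₀) = −(Q_out/(Q_in−Q_out)) ln(V/V₀).
m = m₀ (V₀/V)^(Q_out/(Q_in−Q_out)) = 51.5 × (1550/4023.7)^(1.8986) = 8.4190 g.

8.42 g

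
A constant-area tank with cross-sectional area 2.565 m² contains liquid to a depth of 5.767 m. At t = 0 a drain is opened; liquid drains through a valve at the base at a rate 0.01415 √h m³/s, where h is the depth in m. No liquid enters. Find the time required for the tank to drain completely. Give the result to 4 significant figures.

870.6 s

Accumulation of liquid (constant cross-section A): A dh/dt = −0.01415 √h.
∫ h^(−1/2) dh = −(0.01415/A) ∫ dt, giving 2√h = 2√h₀ − (0.01415/A) t.
Tank is empty when √h = 0: t_empty = 2A√h₀/0.01415.
t_empty = 2·2.565·√5.767/0.01415 = 5.13000·2.40146/0.01415 = 870.635 s.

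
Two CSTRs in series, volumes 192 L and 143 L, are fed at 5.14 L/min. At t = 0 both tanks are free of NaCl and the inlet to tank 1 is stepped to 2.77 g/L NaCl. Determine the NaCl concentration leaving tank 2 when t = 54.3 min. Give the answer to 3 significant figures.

1.38 g/L

Time constants: τᵢ = Vᵢ/Q for each well-mixed tank.
τ₁ = 192/5.14 = 37.354 min; τ₂ = 143/5.14 = 27.821 min.
Tank 1: C₁ = C_in(1 − e^(−t/τ₁)). Tank 2 (τ₁ ≠ τ₂): C₂ = C_in[1 − (τ₁ e^(−t/τ₁) − τ₂ e^(−t/τ₂))/(τ₁ − τ₂)].
At t = 54.3: e^(−t/τ₁) = 0.23371, e^(−t/τ₂) = 0.14202.
C₂ = 2.77·[1 − (37.354·0.23371 − 27.821·0.14202)/(9.5331)] = 2.77·0.49870 = 1.3814 g/L.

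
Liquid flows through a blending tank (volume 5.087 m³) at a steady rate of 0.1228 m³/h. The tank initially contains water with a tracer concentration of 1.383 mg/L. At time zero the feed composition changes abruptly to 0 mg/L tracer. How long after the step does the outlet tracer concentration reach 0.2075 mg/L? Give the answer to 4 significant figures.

78.58 h

Mass balance on the solute (V constant): V dC/dt = Q(C_in − C), so τ = V/Q = 41.4251 h.
C(t) = C_in + (C₀ − C_in) e^(−t/τ). Set C = 0.2075 and solve for t:
e^(−t/τ) = (C − C_in)/(C₀ − C_in) = (0.2075 − 0)/(1.383 − 0) = 0.150036
t = −τ ln(…) = 41.4251 × 1.89688 = 78.5784 h.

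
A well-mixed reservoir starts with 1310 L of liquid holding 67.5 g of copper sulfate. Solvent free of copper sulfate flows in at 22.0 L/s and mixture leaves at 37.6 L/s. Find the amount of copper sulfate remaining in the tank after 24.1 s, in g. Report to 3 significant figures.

29.9 g

Let m(t) be the amount of copper sulfate. Volume: V(t) = V₀ + (Q_in − Q_out) t = 1310 − 15.600 t; V(24.1) = 934.04 L.
Species balance (pure solvent in): dm/dt = −Q_out · m/V(t).
Separate: dm/m = −Q_out dt/V(t) ⇒ ln(m/m₀) = −(Q_out/(Q_in−Q_out)) ln(V/V₀).
m = m₀ (V₀/V)^(Q_out/(Q_in−Q_out)) = 67.5 × (1310/934.04)^(-2.4103) = 29.869 g.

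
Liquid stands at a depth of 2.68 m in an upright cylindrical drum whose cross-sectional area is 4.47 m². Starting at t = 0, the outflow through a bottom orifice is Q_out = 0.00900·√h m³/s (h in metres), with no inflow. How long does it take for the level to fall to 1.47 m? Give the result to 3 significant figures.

422 s

A dh/dt = −Q_out = −0.00900 √h.
Separate and integrate: 2(√h − √h₀) = −(0.00900/A) t.
t = 2A(√h₀ − √h)/0.00900 = 2·4.47·(√2.68 − √1.47)/0.00900
  = 8.9400 × (1.6371 − 1.2124) / 0.00900 = 421.80 s.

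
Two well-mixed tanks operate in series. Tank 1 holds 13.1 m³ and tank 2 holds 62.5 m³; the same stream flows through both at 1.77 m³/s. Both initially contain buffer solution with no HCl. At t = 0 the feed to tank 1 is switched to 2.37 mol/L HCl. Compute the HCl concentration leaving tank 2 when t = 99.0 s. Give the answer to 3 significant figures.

2.19 mol/L

Time constants: τᵢ = Vᵢ/Q for each well-mixed tank.
τ₁ = 13.1/1.77 = 7.4011 s; τ₂ = 62.5/1.77 = 35.311 s.
Tank 1: C₁ = C_in(1 − e^(−t/τ₁)). Tank 2 (τ₁ ≠ τ₂): C₂ = C_in[1 − (τ₁ e^(−t/τ₁) − τ₂ e^(−t/τ₂))/(τ₁ − τ₂)].
At t = 99.0: e^(−t/τ₁) = 1.5514e-06, e^(−t/τ₂) = 0.060587.
C₂ = 2.37·[1 − (7.4011·1.5514e-06 − 35.311·0.060587)/(-27.910)] = 2.37·0.92335 = 2.1883 mol/L.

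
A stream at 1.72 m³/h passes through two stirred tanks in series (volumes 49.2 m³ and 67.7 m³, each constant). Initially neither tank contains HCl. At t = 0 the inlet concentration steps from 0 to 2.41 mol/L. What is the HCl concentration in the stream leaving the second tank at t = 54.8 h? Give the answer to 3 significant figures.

Each tank obeys Vᵢ dCᵢ/dt = Q(Cᵢ₋₁ − Cᵢ), so τᵢ = Vᵢ/Q.
τ₁ = 49.2/1.72 = 28.605 h; τ₂ = 67.7/1.72 = 39.360 h.
Solving the cascade with C₁(0)=C₂(0)=0 gives C₂(t) = C_in[1 − (τ₁ e^(−t/τ₁) − τ₂ e^(−t/τ₂))/(τ₁ − τ₂)].
At t = 54.8: e^(−t/τ₁) = 0.14723, e^(−t/τ₂) = 0.24851.
C₂ = 2.41·[1 − (28.605·0.14723 − 39.360·0.24851)/(-10.756)] = 2.41·0.48212 = 1.1619 mol/L.

1.16 mol/L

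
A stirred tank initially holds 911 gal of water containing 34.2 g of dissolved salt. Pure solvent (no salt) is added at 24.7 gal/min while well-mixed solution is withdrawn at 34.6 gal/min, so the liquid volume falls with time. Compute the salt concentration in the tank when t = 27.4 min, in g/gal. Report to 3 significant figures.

Let m(t) be the amount of salt. Volume: V(t) = V₀ + (Q_in − Q_out) t = 911 − 9.9000 t; V(27.4) = 639.74 gal.
No salt enters, so dm/dt = −Q_out · (m/V).
dm/m = −Q_out dt/(V₀ − 9.9000 t); integrating gives ln(m/m₀) = −(Q_out/(Q_in−Q_out)) ln(V/V₀).
m = m₀ (V₀/V)^(Q_out/(Q_in−Q_out)) = 34.2 × (911/639.74)^(-3.4949) = 9.9426 g.
C = m/V = 9.9426/639.74 = 0.015542 g/gal.

0.0155 g/gal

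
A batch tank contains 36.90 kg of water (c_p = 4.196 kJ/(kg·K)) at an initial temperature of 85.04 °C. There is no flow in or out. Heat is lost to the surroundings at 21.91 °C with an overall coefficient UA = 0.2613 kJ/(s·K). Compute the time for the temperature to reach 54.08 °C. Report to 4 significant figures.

Lumped-capacitance energy balance: M c_p dT/dt = UA(T_amb − T).
τ = M c_p/UA = 592.546 s; T_ss = T_amb = 21.9100 °C.
T(t) = T_ss + (T₀ − T_ss)e^(−t/τ); set T = 54.08:
t = −τ ln[(T − T_ss)/(T₀ − T_ss)] = −592.546 · ln(0.509583) = 399.472 s.

399.5 s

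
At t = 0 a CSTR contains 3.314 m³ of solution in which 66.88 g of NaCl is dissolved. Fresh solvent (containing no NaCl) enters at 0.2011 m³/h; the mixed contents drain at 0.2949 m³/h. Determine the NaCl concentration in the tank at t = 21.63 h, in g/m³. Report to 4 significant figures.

2.648 g/m³

Total volume: dV/dt = Q_in − Q_out = -0.0938000 m³/h, so V(t) = 3.314 − 0.0938000 t and V(21.63) = 1.28511 m³.
Solute balance: dm/dt = 0 − Q_out C = −Q_out m/V(t).
dm/m = −Q_out dt/(V₀ − 0.0938000 t); integrating gives ln(m/m₀) = −(Q_out/(Q_in−Q_out)) ln(V/V₀).
m = m₀ (V₀/V)^(Q_out/(Q_in−Q_out)) = 66.88 × (3.314/1.28511)^(-3.14392) = 3.40286 g.
C = m/V = 3.40286/1.28511 = 2.64792 g/m³.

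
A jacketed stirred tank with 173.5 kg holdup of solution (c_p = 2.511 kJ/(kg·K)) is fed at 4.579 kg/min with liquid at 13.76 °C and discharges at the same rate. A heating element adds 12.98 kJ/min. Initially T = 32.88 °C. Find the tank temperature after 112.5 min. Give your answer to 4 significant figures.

15.81 °C

M c_p dT/dt = ṁ c_p (T_in − T) + Q̇.
τ = M/ṁ = 37.8904 min; T_ss = T_in + Q̇/(ṁ c_p) = 13.76 + 12.98/(4.579·2.511) = 14.8889 °C.
This is linear first-order; T(t) = T_ss + (T₀ − T_ss) e^(−t/τ).
T(112.5) = 14.8889 + (17.9911)·e^(−112.5/37.8904) = 14.8889 + (17.9911)·0.0513499 = 15.8127 °C.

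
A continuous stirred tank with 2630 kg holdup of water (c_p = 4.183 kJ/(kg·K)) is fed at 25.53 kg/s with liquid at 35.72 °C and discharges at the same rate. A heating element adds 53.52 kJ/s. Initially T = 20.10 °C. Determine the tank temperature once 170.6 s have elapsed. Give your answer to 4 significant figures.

33.14 °C

Heat balance on the well-mixed liquid: M c_p dT/dt = ṁ c_p (T_in − T) + 53.52.
Rearrange: dT/dt = (T_ss − T)/τ with τ = M/ṁ = 103.016 s and T_ss = T_in + Q̇/(ṁ c_p) = 36.2212 °C.
T approaches T_ss exponentially: T(t) = T_ss + (T₀ − T_ss) e^(−t/τ).
T(170.6) = 36.2212 + (-16.1212)·e^(−170.6/103.016) = 36.2212 + (-16.1212)·0.190891 = 33.1438 °C.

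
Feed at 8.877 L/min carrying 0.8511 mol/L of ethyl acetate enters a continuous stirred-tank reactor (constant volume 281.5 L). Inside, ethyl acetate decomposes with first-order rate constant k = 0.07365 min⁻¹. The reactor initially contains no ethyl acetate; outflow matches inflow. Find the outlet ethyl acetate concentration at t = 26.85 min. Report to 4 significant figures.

V dC/dt = Q(C_in − C) − k V C.
This is linear with rate a = Q/V + k = 0.105185 min⁻¹.
C_ss = Q C_in/(Q + kV) = 0.255162 mol/L; C(t) = C_ss + (C₀ − C_ss) e^(−a t).
C(26.85) = 0.255162 + (-0.255162)·e^(−0.105185·26.85) = 0.255162 + (-0.255162)·0.0593557 = 0.240017 mol/L.

0.2400 mol/L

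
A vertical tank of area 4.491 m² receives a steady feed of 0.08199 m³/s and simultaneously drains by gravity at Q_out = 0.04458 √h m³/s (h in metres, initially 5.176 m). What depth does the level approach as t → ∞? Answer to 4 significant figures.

Level balance: A dh/dt = 0.08199 − 0.04458 √h. Setting dh/dt = 0:
Q_in = 0.04458 √h_ss ⇒ √h_ss = 0.08199/0.04458 = 1.83917.
h_ss = 1.83917² = 3.38253 m. (Since h₀ = 5.176 m > h_ss, the level will fall toward this value.)

3.383 m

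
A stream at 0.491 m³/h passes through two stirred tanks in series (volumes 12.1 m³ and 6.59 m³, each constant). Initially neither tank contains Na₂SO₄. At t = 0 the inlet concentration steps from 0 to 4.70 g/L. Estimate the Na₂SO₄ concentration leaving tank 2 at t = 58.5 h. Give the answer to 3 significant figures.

Each tank obeys Vᵢ dCᵢ/dt = Q(Cᵢ₋₁ − Cᵢ), so τᵢ = Vᵢ/Q.
τ₁ = 12.1/0.491 = 24.644 h; τ₂ = 6.59/0.491 = 13.422 h.
Tank 1: C₁ = C_in(1 − e^(−t/τ₁)). Tank 2 (τ₁ ≠ τ₂): C₂ = C_in[1 − (τ₁ e^(−t/τ₁) − τ₂ e^(−t/τ₂))/(τ₁ − τ₂)].
At t = 58.5: e^(−t/τ₁) = 0.093122, e^(−t/τ₂) = 0.012796.
C₂ = 4.70·[1 − (24.644·0.093122 − 13.422·0.012796)/(11.222)] = 4.70·0.81081 = 3.8108 g/L.

3.81 g/L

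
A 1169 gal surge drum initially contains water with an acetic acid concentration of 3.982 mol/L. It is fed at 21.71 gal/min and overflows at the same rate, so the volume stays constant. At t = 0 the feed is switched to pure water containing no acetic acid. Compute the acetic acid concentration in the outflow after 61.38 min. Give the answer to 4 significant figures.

Mass balance on the solute (V constant): V dC/dt = Q(C_in − C).
So dC/dt = (C_in − C)/τ with τ = V/Q = 1169/21.71 = 53.8462 min.
Solution: C(t) = C_in + (C₀ − C_in) e^(−t/τ).
C(61.38) = 0 + (3.982 − 0)·e^(−61.38/53.8462) = 0 + (3.98200)·0.319846 = 1.27363 mol/L.

1.274 mol/L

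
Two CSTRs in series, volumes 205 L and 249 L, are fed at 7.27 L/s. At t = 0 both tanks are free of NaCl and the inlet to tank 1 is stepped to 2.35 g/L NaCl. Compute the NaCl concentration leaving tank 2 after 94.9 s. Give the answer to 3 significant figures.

1.90 g/L

Each tank obeys Vᵢ dCᵢ/dt = Q(Cᵢ₋₁ − Cᵢ), so τᵢ = Vᵢ/Q.
τ₁ = 205/7.27 = 28.198 s; τ₂ = 249/7.27 = 34.250 s.
Solving the cascade with C₁(0)=C₂(0)=0 gives C₂(t) = C_in[1 − (τ₁ e^(−t/τ₁) − τ₂ e^(−t/τ₂))/(τ₁ − τ₂)].
At t = 94.9: e^(−t/τ₁) = 0.034545, e^(−t/τ₂) = 0.062613.
C₂ = 2.35·[1 − (28.198·0.034545 − 34.250·0.062613)/(-6.0523)] = 2.35·0.80662 = 1.8955 g/L.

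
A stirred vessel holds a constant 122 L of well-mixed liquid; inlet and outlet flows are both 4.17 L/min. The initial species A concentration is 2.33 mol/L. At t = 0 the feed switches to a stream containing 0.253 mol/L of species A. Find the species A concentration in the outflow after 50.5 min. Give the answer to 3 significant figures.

0.623 mol/L

Accumulation = in − out for the solute gives V dC/dt = Q(C_in − C).
Rewrite as dC/dt + C/τ = C_in/τ, τ = V/Q = 29.257 min.
C approaches C_in exponentially: C(t) = C_in + (C₀ − C_in) e^(−t/τ).
C(50.5) = 0.253 + (2.33 − 0.253)·e^(−50.5/29.257) = 0.253 + (2.0770)·0.17798 = 0.62266 mol/L.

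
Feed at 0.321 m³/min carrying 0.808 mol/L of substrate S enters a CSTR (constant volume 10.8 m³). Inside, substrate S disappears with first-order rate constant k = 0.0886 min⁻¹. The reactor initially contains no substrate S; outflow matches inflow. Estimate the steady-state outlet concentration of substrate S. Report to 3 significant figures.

0.203 mol/L

Accumulation = in − out − consumed: V dC/dt = Q C_in − Q C − k V C.
At steady state: 0 = Q C_in − (Q + kV) C_ss, so C_ss = Q C_in/(Q + kV).
C_ss = 0.321·0.808/(0.321 + 0.0886·10.8) = 0.25937/1.2779 = 0.20297 mol/L.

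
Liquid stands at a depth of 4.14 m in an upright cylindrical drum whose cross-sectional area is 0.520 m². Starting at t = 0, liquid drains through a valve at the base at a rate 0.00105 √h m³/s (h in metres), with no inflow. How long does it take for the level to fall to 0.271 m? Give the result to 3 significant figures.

With no inflow, A dh/dt = −0.00105 √h.
∫ h^(−1/2) dh = −(0.00105/A) ∫ dt, giving 2√h = 2√h₀ − (0.00105/A) t.
t = 2A(√h₀ − √h)/0.00105 = 2·0.520·(√4.14 − √0.271)/0.00105
  = 1.0400 × (2.0347 − 0.52058) / 0.00105 = 1499.7 s.

1500 s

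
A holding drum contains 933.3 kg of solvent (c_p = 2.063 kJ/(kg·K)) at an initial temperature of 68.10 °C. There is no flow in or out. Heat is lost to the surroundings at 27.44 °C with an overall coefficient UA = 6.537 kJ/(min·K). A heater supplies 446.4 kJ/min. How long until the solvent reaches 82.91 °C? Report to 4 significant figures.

226.2 min

Unsteady energy balance on the tank contents: M c_p dT/dt = −UA(T − T_amb) + Q̇.
τ = M c_p/UA = 294.538 min; T_ss = T_amb + Q̇/UA = 27.44 + 446.4/6.537 = 95.7282 °C.
T(t) = T_ss + (T₀ − T_ss)e^(−t/τ); set T = 82.91:
t = −τ ln[(T − T_ss)/(T₀ − T_ss)] = −294.538 · ln(0.463954) = 226.197 min.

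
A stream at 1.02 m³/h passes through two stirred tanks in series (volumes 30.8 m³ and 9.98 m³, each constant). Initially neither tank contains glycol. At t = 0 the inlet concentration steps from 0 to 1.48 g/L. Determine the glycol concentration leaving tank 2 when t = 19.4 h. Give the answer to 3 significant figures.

Time constants: τᵢ = Vᵢ/Q for each well-mixed tank.
τ₁ = 30.8/1.02 = 30.196 h; τ₂ = 9.98/1.02 = 9.7843 h.
Solving the cascade with C₁(0)=C₂(0)=0 gives C₂(t) = C_in[1 − (τ₁ e^(−t/τ₁) − τ₂ e^(−t/τ₂))/(τ₁ − τ₂)].
At t = 19.4: e^(−t/τ₁) = 0.52599, e^(−t/τ₂) = 0.13769.
C₂ = 1.48·[1 − (30.196·0.52599 − 9.7843·0.13769)/(20.412)] = 1.48·0.28787 = 0.42605 g/L.

0.426 g/L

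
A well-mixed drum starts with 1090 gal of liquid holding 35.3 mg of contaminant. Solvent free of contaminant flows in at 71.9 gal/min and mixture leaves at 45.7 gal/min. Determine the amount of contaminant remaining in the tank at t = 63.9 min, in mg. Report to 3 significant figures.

6.96 mg

Total volume: dV/dt = Q_in − Q_out = 26.200 gal/min, so V(t) = 1090 + 26.200 t and V(63.9) = 2764.2 gal.
No contaminant enters, so dm/dt = −Q_out · (m/V).
dm/m = −Q_out dt/(V₀ + 26.200 t); integrating gives ln(m/m₀) = −(Q_out/(Q_in−Q_out)) ln(V/V₀).
m = m₀ (V₀/V)^(Q_out/(Q_in−Q_out)) = 35.3 × (1090/2764.2)^(1.7443) = 6.9638 mg.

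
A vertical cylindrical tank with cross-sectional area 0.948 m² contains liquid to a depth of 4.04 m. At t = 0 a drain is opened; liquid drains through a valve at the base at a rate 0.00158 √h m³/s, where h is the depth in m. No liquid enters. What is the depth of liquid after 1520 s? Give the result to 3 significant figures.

0.553 m

Unsteady balance on liquid volume: A dh/dt = −0.00158 √h.
This is separable: 2 d(√h)/dt = −0.00158/A, so √h = √h₀ − (0.00158/(2A)) t.
√h = √4.04 − 0.00158·1520/(2·0.948) = 2.0100 − 1.2667 = 0.74331.
h = 0.74331² = 0.55251 m.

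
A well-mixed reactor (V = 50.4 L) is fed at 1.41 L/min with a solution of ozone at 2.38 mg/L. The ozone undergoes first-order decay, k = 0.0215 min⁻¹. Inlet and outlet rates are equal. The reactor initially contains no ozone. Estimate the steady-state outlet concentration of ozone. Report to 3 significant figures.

V dC/dt = Q(C_in − C) − k V C.
At steady state: 0 = Q C_in − (Q + kV) C_ss, so C_ss = Q C_in/(Q + kV).
C_ss = 1.41·2.38/(1.41 + 0.0215·50.4) = 3.3558/2.4936 = 1.3458 mg/L.

1.35 mg/L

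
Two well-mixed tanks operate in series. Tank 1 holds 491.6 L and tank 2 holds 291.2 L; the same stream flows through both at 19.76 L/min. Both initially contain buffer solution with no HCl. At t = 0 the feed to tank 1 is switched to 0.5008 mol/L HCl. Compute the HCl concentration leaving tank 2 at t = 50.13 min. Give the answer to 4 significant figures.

0.3613 mol/L

Species balance on tank i: dCᵢ/dt = (Cᵢ₋₁ − Cᵢ)/τᵢ with τᵢ = Vᵢ/Q.
τ₁ = 491.6/19.76 = 24.8785 min; τ₂ = 291.2/19.76 = 14.7368 min.
Tank 1: C₁ = C_in(1 − e^(−t/τ₁)). Tank 2 (τ₁ ≠ τ₂): C₂ = C_in[1 − (τ₁ e^(−t/τ₁) − τ₂ e^(−t/τ₂))/(τ₁ − τ₂)].
At t = 50.13: e^(−t/τ₁) = 0.133322, e^(−t/τ₂) = 0.0333173.
C₂ = 0.5008·[1 − (24.8785·0.133322 − 14.7368·0.0333173)/(10.1417)] = 0.5008·0.721362 = 0.361258 mol/L.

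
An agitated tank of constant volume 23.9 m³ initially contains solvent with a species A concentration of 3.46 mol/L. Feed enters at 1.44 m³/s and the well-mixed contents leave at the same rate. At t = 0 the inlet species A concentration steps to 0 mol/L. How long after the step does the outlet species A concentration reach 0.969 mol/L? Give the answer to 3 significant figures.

Accumulation = in − out for the solute gives V dC/dt = Q(C_in − C), so τ = V/Q = 16.597 s.
C(t) = C_in + (C₀ − C_in) e^(−t/τ). Set C = 0.969 and solve for t:
e^(−t/τ) = (C − C_in)/(C₀ − C_in) = (0.969 − 0)/(3.46 − 0) = 0.28006
t = −τ ln(…) = 16.597 × 1.2728 = 21.124 s.

21.1 s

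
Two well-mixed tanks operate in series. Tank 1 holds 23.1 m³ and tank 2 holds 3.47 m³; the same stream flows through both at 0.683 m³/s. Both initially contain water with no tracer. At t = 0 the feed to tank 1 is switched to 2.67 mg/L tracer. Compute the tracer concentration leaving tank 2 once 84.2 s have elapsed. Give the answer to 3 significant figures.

2.41 mg/L

Time constants: τᵢ = Vᵢ/Q for each well-mixed tank.
τ₁ = 23.1/0.683 = 33.821 s; τ₂ = 3.47/0.683 = 5.0805 s.
Solving the cascade with C₁(0)=C₂(0)=0 gives C₂(t) = C_in[1 − (τ₁ e^(−t/τ₁) − τ₂ e^(−t/τ₂))/(τ₁ − τ₂)].
At t = 84.2: e^(−t/τ₁) = 0.082947, e^(−t/τ₂) = 6.3446e-08.
C₂ = 2.67·[1 − (33.821·0.082947 − 5.0805·6.3446e-08)/(28.741)] = 2.67·0.90239 = 2.4094 mg/L.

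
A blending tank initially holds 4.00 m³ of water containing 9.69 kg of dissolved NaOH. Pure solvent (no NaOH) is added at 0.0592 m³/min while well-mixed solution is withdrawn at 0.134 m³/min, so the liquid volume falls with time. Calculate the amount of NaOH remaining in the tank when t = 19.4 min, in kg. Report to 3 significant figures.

4.32 kg

Total volume: dV/dt = Q_in − Q_out = -0.074800 m³/min, so V(t) = 4.00 − 0.074800 t and V(19.4) = 2.5489 m³.
Solute balance: dm/dt = 0 − Q_out C = −Q_out m/V(t).
Separate: dm/m = −Q_out dt/V(t) ⇒ ln(m/m₀) = −(Q_out/(Q_in−Q_out)) ln(V/V₀).
m = m₀ (V₀/V)^(Q_out/(Q_in−Q_out)) = 9.69 × (4.00/2.5489)^(-1.7914) = 4.3223 kg.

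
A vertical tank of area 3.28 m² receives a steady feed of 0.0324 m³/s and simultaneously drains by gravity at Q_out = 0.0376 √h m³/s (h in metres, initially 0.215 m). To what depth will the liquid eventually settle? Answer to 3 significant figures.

0.743 m

Accumulation of liquid (constant cross-section A): A dh/dt = Q_in − 0.0376 √h. At steady state dh/dt = 0:
Q_in = 0.0376 √h_ss ⇒ √h_ss = 0.0324/0.0376 = 0.86170.
h_ss = 0.86170² = 0.74253 m. (Since h₀ = 0.215 m < h_ss, the level will rise toward this value.)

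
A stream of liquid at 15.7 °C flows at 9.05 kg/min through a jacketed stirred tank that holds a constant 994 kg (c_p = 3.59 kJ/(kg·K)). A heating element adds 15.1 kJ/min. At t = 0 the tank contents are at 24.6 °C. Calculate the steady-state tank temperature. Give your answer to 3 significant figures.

16.2 °C

M c_p dT/dt = ṁ c_p (T_in − T) + Q̇.
At steady state dT/dt = 0 ⇒ T_ss = T_in + Q̇/(ṁ c_p) = 15.7 + 15.1/(9.05·3.59) = 16.165 °C.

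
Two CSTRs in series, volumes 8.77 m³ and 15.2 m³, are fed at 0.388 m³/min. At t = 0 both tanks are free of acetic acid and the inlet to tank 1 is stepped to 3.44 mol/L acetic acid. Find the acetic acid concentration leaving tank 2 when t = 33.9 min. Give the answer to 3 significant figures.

1.06 mol/L

Each tank obeys Vᵢ dCᵢ/dt = Q(Cᵢ₋₁ − Cᵢ), so τᵢ = Vᵢ/Q.
τ₁ = 8.77/0.388 = 22.603 min; τ₂ = 15.2/0.388 = 39.175 min.
Tank 1: C₁ = C_in(1 − e^(−t/τ₁)). Tank 2 (τ₁ ≠ τ₂): C₂ = C_in[1 − (τ₁ e^(−t/τ₁) − τ₂ e^(−t/τ₂))/(τ₁ − τ₂)].
At t = 33.9: e^(−t/τ₁) = 0.22318, e^(−t/τ₂) = 0.42091.
C₂ = 3.44·[1 − (22.603·0.22318 − 39.175·0.42091)/(-16.572)] = 3.44·0.30940 = 1.0643 mol/L.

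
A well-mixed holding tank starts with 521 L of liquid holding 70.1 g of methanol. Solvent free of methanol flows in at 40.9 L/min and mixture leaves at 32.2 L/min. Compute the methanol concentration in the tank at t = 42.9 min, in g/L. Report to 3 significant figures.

0.0106 g/L

Let m(t) be the amount of methanol. Volume: V(t) = V₀ + (Q_in − Q_out) t = 521 + 8.7000 t; V(42.9) = 894.23 L.
Solute balance: dm/dt = 0 − Q_out C = −Q_out m/V(t).
dm/m = −Q_out dt/(V₀ + 8.7000 t); integrating gives ln(m/m₀) = −(Q_out/(Q_in−Q_out)) ln(V/V₀).
m = m₀ (V₀/V)^(Q_out/(Q_in−Q_out)) = 70.1 × (521/894.23)^(3.7011) = 9.4926 g.
C = m/V = 9.4926/894.23 = 0.010615 g/L.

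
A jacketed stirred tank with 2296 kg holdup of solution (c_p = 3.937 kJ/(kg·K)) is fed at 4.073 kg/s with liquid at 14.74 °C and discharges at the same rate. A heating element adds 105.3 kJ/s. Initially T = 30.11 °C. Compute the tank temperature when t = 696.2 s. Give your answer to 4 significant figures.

23.87 °C

M c_p dT/dt = ṁ c_p (T_in − T) + Q̇.
τ = M/ṁ = 563.712 s; T_ss = T_in + Q̇/(ṁ c_p) = 14.74 + 105.3/(4.073·3.937) = 21.3067 °C.
T approaches T_ss exponentially: T(t) = T_ss + (T₀ − T_ss) e^(−t/τ).
T(696.2) = 21.3067 + (8.80328)·e^(−696.2/563.712) = 21.3067 + (8.80328)·0.290827 = 23.8670 °C.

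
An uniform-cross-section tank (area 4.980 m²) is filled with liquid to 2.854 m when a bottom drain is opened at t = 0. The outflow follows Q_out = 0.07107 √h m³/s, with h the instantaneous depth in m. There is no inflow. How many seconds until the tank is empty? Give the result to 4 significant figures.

Unsteady balance on liquid volume: A dh/dt = −0.07107 √h.
This is separable: 2 d(√h)/dt = −0.07107/A, so √h = √h₀ − (0.07107/(2A)) t.
Set h = 0: 2√h₀ = (0.07107/A) t_empty ⇒ t_empty = 2A√h₀/0.07107.
t_empty = 2·4.980·√2.854/0.07107 = 9.96000·1.68938/0.07107 = 236.755 s.

236.8 s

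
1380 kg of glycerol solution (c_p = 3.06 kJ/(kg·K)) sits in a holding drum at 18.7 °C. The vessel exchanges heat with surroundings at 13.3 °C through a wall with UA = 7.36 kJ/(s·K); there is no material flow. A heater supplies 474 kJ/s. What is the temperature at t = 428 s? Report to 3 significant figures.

M c_p dT/dt = −UA(T − T_amb) + Q̇.
dT/dt = (T_ss − T)/τ with T_ss = T_amb + Q̇/UA = 13.3 + 474/7.36 = 77.702 °C, τ = M c_p/UA = 1380·3.06/7.36 = 573.75 s.
T approaches T_ss exponentially: T(t) = T_ss + (T₀ − T_ss) e^(−t/τ).
T(428) = 77.702 + (-59.002)·0.47427 = 49.719 °C.

49.7 °C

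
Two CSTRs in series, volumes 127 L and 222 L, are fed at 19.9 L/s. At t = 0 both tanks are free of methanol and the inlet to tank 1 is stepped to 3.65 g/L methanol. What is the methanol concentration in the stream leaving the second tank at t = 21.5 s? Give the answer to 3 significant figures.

Each tank obeys Vᵢ dCᵢ/dt = Q(Cᵢ₋₁ − Cᵢ), so τᵢ = Vᵢ/Q.
τ₁ = 127/19.9 = 6.3819 s; τ₂ = 222/19.9 = 11.156 s.
Tank 1: C₁ = C_in(1 − e^(−t/τ₁)). Tank 2 (τ₁ ≠ τ₂): C₂ = C_in[1 − (τ₁ e^(−t/τ₁) − τ₂ e^(−t/τ₂))/(τ₁ − τ₂)].
At t = 21.5: e^(−t/τ₁) = 0.034428, e^(−t/τ₂) = 0.14555.
C₂ = 3.65·[1 − (6.3819·0.034428 − 11.156·0.14555)/(-4.7739)] = 3.65·0.70590 = 2.5765 g/L.

2.58 g/L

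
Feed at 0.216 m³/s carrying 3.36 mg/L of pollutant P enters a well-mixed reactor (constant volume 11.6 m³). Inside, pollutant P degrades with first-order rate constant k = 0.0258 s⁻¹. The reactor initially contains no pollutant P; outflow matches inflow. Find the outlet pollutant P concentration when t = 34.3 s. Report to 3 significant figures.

1.10 mg/L

Accumulation = in − out − consumed: V dC/dt = Q C_in − Q C − k V C.
This is linear with rate a = Q/V + k = 0.044421 s⁻¹.
C_ss = Q C_in/(Q + kV) = 1.4085 mg/L; C(t) = C_ss + (C₀ − C_ss) e^(−a t).
C(34.3) = 1.4085 + (-1.4085)·e^(−0.044421·34.3) = 1.4085 + (-1.4085)·0.21792 = 1.1015 mg/L.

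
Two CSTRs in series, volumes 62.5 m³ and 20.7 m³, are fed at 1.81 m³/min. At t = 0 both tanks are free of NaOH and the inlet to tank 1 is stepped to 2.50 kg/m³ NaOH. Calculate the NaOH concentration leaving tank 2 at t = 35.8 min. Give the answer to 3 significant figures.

1.23 kg/m³

Each tank obeys Vᵢ dCᵢ/dt = Q(Cᵢ₋₁ − Cᵢ), so τᵢ = Vᵢ/Q.
τ₁ = 62.5/1.81 = 34.530 min; τ₂ = 20.7/1.81 = 11.436 min.
Solving the cascade with C₁(0)=C₂(0)=0 gives C₂(t) = C_in[1 − (τ₁ e^(−t/τ₁) − τ₂ e^(−t/τ₂))/(τ₁ − τ₂)].
At t = 35.8: e^(−t/τ₁) = 0.35460, e^(−t/τ₂) = 0.043703.
C₂ = 2.50·[1 − (34.530·0.35460 − 11.436·0.043703)/(23.094)] = 2.50·0.49144 = 1.2286 kg/m³.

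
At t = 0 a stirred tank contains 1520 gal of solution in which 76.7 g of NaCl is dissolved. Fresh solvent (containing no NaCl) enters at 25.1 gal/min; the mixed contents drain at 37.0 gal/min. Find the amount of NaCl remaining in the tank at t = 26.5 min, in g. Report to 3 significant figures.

37.2 g

Let m(t) be the amount of NaCl. Volume: V(t) = V₀ + (Q_in − Q_out) t = 1520 − 11.900 t; V(26.5) = 1204.7 gal.
Solute balance: dm/dt = 0 − Q_out C = −Q_out m/V(t).
Separate: dm/m = −Q_out dt/V(t) ⇒ ln(m/m₀) = −(Q_out/(Q_in−Q_out)) ln(V/V₀).
m = m₀ (V₀/V)^(Q_out/(Q_in−Q_out)) = 76.7 × (1520/1204.7)^(-3.1092) = 37.223 g.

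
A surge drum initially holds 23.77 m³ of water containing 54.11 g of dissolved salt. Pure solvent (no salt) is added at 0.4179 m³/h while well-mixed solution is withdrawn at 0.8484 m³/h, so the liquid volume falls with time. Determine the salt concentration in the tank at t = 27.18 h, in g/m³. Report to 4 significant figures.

1.179 g/m³

Let m(t) be the amount of salt. Volume: V(t) = V₀ + (Q_in − Q_out) t = 23.77 − 0.430500 t; V(27.18) = 12.0690 m³.
Species balance (pure solvent in): dm/dt = −Q_out · m/V(t).
Separate: dm/m = −Q_out dt/V(t) ⇒ ln(m/m₀) = −(Q_out/(Q_in−Q_out)) ln(V/V₀).
m = m₀ (V₀/V)^(Q_out/(Q_in−Q_out)) = 54.11 × (23.77/12.0690)^(-1.97073) = 14.2291 g.
C = m/V = 14.2291/12.0690 = 1.17898 g/m³.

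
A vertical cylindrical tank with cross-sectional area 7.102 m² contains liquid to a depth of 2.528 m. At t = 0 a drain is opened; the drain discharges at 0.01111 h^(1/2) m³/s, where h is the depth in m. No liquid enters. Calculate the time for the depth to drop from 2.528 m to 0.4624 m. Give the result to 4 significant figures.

With no inflow, A dh/dt = −0.01111 √h.
Separate and integrate: 2(√h − √h₀) = −(0.01111/A) t.
t = 2A(√h₀ − √h)/0.01111 = 2·7.102·(√2.528 − √0.4624)/0.01111
  = 14.2040 × (1.58997 − 0.680000) / 0.01111 = 1163.38 s.

1163 s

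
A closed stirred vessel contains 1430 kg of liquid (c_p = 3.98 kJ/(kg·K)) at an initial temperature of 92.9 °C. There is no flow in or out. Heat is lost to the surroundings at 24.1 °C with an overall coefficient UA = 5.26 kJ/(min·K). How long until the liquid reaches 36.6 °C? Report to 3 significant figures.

1850 min

M c_p dT/dt = −UA(T − T_amb).
τ = M c_p/UA = 1082.0 min; T_ss = T_amb = 24.100 °C.
T(t) = T_ss + (T₀ − T_ss)e^(−t/τ); set T = 36.6:
t = −τ ln[(T − T_ss)/(T₀ − T_ss)] = −1082.0 · ln(0.18169) = 1845.3 min.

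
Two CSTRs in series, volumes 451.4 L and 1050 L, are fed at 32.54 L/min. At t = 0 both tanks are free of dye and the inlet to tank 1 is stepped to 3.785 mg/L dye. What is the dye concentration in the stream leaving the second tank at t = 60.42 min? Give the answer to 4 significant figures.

2.801 mg/L

Time constants: τᵢ = Vᵢ/Q for each well-mixed tank.
τ₁ = 451.4/32.54 = 13.8722 min; τ₂ = 1050/32.54 = 32.2680 min.
Solving the cascade with C₁(0)=C₂(0)=0 gives C₂(t) = C_in[1 − (τ₁ e^(−t/τ₁) − τ₂ e^(−t/τ₂))/(τ₁ − τ₂)].
At t = 60.42: e^(−t/τ₁) = 0.0128362, e^(−t/τ₂) = 0.153747.
C₂ = 3.785·[1 − (13.8722·0.0128362 − 32.2680·0.153747)/(-18.3958)] = 3.785·0.739993 = 2.80087 mg/L.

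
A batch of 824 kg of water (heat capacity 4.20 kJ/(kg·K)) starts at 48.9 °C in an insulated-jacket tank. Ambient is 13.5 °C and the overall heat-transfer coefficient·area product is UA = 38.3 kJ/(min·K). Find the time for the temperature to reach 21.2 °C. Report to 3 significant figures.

138 min

M c_p dT/dt = −UA(T − T_amb).
τ = M c_p/UA = 90.360 min; T_ss = T_amb = 13.500 °C.
T(t) = T_ss + (T₀ − T_ss)e^(−t/τ); set T = 21.2:
t = −τ ln[(T − T_ss)/(T₀ − T_ss)] = −90.360 · ln(0.21751) = 137.84 min.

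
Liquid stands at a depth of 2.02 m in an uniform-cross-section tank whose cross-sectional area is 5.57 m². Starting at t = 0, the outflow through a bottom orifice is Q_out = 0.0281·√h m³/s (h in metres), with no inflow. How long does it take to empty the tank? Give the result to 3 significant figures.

With no inflow, A dh/dt = −0.0281 √h.
Separate and integrate: 2(√h − √h₀) = −(0.0281/A) t.
Tank is empty when √h = 0: t_empty = 2A√h₀/0.0281.
t_empty = 2·5.57·√2.02/0.0281 = 11.140·1.4213/0.0281 = 563.45 s.

563 s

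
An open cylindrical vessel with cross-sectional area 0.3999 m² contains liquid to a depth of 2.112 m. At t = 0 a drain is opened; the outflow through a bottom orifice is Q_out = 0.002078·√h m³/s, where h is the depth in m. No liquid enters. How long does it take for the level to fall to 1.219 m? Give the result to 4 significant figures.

Mass balance (ρ constant): A dh/dt = −0.002078 √h.
Separate and integrate: 2(√h − √h₀) = −(0.002078/A) t.
t = 2A(√h₀ − √h)/0.002078 = 2·0.3999·(√2.112 − √1.219)/0.002078
  = 0.799800 × (1.45327 − 1.10408) / 0.002078 = 134.399 s.

134.4 s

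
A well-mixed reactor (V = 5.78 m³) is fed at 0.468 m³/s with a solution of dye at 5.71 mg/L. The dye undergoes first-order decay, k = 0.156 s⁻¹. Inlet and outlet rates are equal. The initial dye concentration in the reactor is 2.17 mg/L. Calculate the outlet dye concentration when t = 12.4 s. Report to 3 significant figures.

1.96 mg/L

V dC/dt = Q(C_in − C) − k V C.
This is linear with rate a = Q/V + k = 0.23697 s⁻¹.
C_ss = Q C_in/(Q + kV) = 1.9510 mg/L; C(t) = C_ss + (C₀ − C_ss) e^(−a t).
C(12.4) = 1.9510 + (0.21897)·e^(−0.23697·12.4) = 1.9510 + (0.21897)·0.052950 = 1.9626 mg/L.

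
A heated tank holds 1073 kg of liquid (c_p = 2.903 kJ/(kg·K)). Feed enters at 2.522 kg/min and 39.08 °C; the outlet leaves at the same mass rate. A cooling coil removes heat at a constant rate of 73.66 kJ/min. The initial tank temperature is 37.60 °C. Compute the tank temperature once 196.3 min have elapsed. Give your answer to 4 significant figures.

34.43 °C

Unsteady energy balance on the tank contents: M c_p dT/dt = ṁ c_p (T_in − T) − 73.66.
Rearrange: dT/dt = (T_ss − T)/τ with τ = M/ṁ = 425.456 min and T_ss = T_in − Q̇/(ṁ c_p) = 29.0190 °C.
This is linear first-order; T(t) = T_ss + (T₀ − T_ss) e^(−t/τ).
T(196.3) = 29.0190 + (8.58096)·e^(−196.3/425.456) = 29.0190 + (8.58096)·0.630408 = 34.4285 °C.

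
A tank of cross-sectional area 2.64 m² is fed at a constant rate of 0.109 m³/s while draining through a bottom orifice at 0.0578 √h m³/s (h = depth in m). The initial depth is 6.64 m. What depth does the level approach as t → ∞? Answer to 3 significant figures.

Level balance: A dh/dt = 0.109 − 0.0578 √h. Setting dh/dt = 0:
Q_in = 0.0578 √h_ss ⇒ √h_ss = 0.109/0.0578 = 1.8858.
h_ss = 1.8858² = 3.5563 m. (Since h₀ = 6.64 m > h_ss, the level will fall toward this value.)

3.56 m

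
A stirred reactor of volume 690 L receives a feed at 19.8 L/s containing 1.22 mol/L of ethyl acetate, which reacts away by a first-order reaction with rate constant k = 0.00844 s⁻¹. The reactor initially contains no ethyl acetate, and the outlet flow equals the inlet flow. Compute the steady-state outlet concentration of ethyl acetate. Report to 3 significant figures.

0.943 mol/L

Species balance: V dC/dt = Q C_in − Q C − k V C.
At steady state: 0 = Q C_in − (Q + kV) C_ss, so C_ss = Q C_in/(Q + kV).
C_ss = 19.8·1.22/(19.8 + 0.00844·690) = 24.156/25.624 = 0.94272 mol/L.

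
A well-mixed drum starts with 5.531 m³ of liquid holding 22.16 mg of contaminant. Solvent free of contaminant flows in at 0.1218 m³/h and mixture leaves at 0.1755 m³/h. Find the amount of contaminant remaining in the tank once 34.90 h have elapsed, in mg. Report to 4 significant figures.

5.732 mg

Let m(t) be the amount of contaminant. Volume: V(t) = V₀ + (Q_in − Q_out) t = 5.531 − 0.0537000 t; V(34.90) = 3.65687 m³.
No contaminant enters, so dm/dt = −Q_out · (m/V).
Separate: dm/m = −Q_out dt/V(t) ⇒ ln(m/m₀) = −(Q_out/(Q_in−Q_out)) ln(V/V₀).
m = m₀ (V₀/V)^(Q_out/(Q_in−Q_out)) = 22.16 × (5.531/3.65687)^(-3.26816) = 5.73193 mg.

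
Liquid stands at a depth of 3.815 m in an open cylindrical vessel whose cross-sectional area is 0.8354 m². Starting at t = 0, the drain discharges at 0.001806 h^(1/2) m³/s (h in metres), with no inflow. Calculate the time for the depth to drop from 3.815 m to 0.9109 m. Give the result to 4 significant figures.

924.0 s

With no inflow, A dh/dt = −0.001806 √h.
Separate and integrate: 2(√h − √h₀) = −(0.001806/A) t.
t = 2A(√h₀ − √h)/0.001806 = 2·0.8354·(√3.815 − √0.9109)/0.001806
  = 1.67080 × (1.95320 − 0.954411) / 0.001806 = 924.021 s.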